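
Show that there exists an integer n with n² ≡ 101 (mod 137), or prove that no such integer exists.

n = 52

n = 52 works: 52² = 2704, and 2704 − 101 = 2603 = 19·137.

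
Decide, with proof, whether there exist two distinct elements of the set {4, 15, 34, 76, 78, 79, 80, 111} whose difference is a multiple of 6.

Reduce each element mod 6: 4↦4, 15↦3, 34↦4, 76↦4, 78↦0, 79↦1, 80↦2, 111↦3. The residue 4 repeats (at 4 and 34), and 34 − 4 = 30 = 5·6.

Yes: 4 and 34.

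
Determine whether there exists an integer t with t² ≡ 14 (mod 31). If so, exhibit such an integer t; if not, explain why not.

t = 13 works: 13² = 169, and 169 − 14 = 155 = 5·31.

t = 13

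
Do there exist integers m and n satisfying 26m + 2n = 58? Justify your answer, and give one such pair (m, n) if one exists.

gcd(26, 2) = 2, and 2 divides 58, so integer solutions exist.
Dividing through by 2 reduces the equation to 13m + 1n = 29.
The coefficient of n is 1, so setting m = 0 and n = 29 already solves it.
Indeed 26·0 + 2·29 = 0 + 58 = 58.

m = 0, n = 29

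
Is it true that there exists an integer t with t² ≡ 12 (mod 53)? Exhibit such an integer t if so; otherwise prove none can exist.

53 is prime, so by Euler's criterion 12 is a square mod 53 iff 12^((53−1)/2) = 12^26 ≡ 1 (mod 53).
Repeated squaring mod 53: 12^2 = 144 ≡ 38; 12^4 ≡ 38² = 1444 ≡ 13; 12^8 ≡ 13² = 169 ≡ 10; 12^16 ≡ 10² = 100 ≡ 47.
Since 26 = 16 + 8 + 2, 12^26 ≡ 47 · 10 · 38; multiplying out mod 53: 47·10 = 470 ≡ 46, then 46·38 = 1748 ≡ 52. Thus 12^26 ≡ 52 ≡ −1 (mod 53).
The value −1 means 12 is a non-residue modulo 53, so t² ≡ 12 (mod 53) is impossible.

No such integer exists.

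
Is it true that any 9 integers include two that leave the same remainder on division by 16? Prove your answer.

Consider the 9 integers 32, 33, …, 40. They lie in distinct residue classes modulo 16, since 9 ≤ 16.
So no two of them leave the same remainder on division by 16; the claim fails for this set.

No; for instance {32, 33, 34, 35, 36, 37, 38, 39, 40} is a counterexample.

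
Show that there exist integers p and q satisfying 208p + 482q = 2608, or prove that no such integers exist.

gcd(208, 482) = 2, and 2 divides 2608, so integer solutions exist.
Dividing through by 2 reduces the equation to 104p + 241q = 1304.
Run the Euclidean algorithm on 241 and 104: 241 = 2·104 + 33, 104 = 3·33 + 5, 33 = 6·5 + 3, 5 = 1·3 + 2, 3 = 1·2 + 1, 2 = 2·1 + 0.
Unwinding: 1 = 3 − 1·2 = 3 − (5 − 1·3) = −5 + 2·3 = −5 + 2·(33 − 6·5) = 2·33 − 13·5 = 2·33 − 13·(104 − 3·33) = −13·104 + 41·33 = −13·104 + 41·(241 − 2·104) = 41·241 − 95·104, i.e. 104·(-95) + 241·41 = 1.
Times 1304: 104·(-123880) + 241·53464 = 1304, so (-123880, 53464) solves it.
The general solution is p = -123880 + 241k, q = 53464 − 104k; taking k = 515 gives the smaller pair p = 235, q = -96.
Indeed 208·235 + 482·(-96) = 48880 − 46272 = 2608.

p = 235, q = -96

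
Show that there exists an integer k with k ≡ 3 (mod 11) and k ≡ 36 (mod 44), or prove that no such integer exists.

k = 36

The moduli are not coprime: gcd(11, 44) = 11. Compatibility requires 11 ∣ (36 − 3) = 33, which holds, so solutions exist.
The integers ≡ 3 (mod 11) are 3, 14, 25, 36, …; their remainders mod 44 are 3, 14, 25, 36, so k = 36 is the first that is ≡ 36 (mod 44).
Indeed 36 ≡ 3 (mod 11) and 36 ≡ 36 (mod 44).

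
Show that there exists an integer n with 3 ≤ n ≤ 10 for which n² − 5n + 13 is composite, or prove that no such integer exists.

n = 7

At n = 7: 7² − 5·7 + 13 = 27 = 3·9, which is composite.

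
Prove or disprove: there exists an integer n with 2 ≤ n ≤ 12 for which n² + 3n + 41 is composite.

n = 8

At n = 8: 8² + 3·8 + 41 = 129 = 3·43, which is composite.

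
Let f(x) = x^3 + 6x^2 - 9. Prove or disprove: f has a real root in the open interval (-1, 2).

Such a root exists.

f(-1) = -4 and f(2) = 23, which have opposite signs.
Since f is a polynomial it is continuous on [-1, 2].
By the Intermediate Value Theorem, f takes the value 0 somewhere in the open interval.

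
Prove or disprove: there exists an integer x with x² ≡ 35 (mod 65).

x = 10

x = 10 works: 10² = 100, and 100 − 35 = 65 = 1·65.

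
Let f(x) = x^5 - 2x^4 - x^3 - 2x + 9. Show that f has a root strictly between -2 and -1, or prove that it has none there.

f(-2) = -43 and f(-1) = 9, which have opposite signs.
As a polynomial, f is continuous on every closed interval.
By the Intermediate Value Theorem, f takes the value 0 somewhere in the open interval.

Such a root exists.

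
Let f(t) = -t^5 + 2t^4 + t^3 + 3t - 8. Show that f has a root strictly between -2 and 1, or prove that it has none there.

Such a root exists.

f(-2) = 42 and f(1) = -3, which have opposite signs.
Since f is a polynomial it is continuous on [-2, 1].
By the Intermediate Value Theorem f must vanish at some point of (-2, 1).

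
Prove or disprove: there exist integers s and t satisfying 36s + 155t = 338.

s = 18, t = -2

Since gcd(36, 155) = 1, every integer is an integer combination of 36 and 155.
Euclidean algorithm: 155 = 4·36 + 11, 36 = 3·11 + 3, 11 = 3·3 + 2, 3 = 1·2 + 1, 2 = 2·1 + 0.
Working back up the chain: 1 = 3 − 1·2 = 3 − (11 − 3·3) = −11 + 4·3 = −11 + 4·(36 − 3·11) = 4·36 − 13·11 = 4·36 − 13·(155 − 4·36) = −13·155 + 56·36. So 36·56 + 155·(-13) = 1.
Scaling by 338 gives the particular solution (s, t) = (18928, -4394).
Shifting by a multiple of (155, −36) keeps it a solution: s = 18928 − 122·155 = 18, t = -4394 + 122·36 = -2.
Indeed 36·18 + 155·(-2) = 648 − 310 = 338.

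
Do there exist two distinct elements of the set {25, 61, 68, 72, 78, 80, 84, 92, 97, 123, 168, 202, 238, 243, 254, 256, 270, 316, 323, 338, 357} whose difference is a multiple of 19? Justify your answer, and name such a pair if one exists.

Yes: 61 and 80.

Reduce each element mod 19: 25↦6, 61↦4, 68↦11, 72↦15, 78↦2, 80↦4, 84↦8, 92↦16, 97↦2, 123↦9, 168↦16, 202↦12, 238↦10, 243↦15, 254↦7, 256↦9, 270↦4, 316↦12, 323↦0, 338↦15, 357↦15. The residue 4 repeats (at 61 and 80), and 80 − 61 = 19 = 1·19.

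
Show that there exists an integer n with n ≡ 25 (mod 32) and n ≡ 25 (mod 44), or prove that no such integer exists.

n = 25

Here gcd(32, 44) = 4, and both 25 and 25 leave remainder 1 mod 4, so the system is consistent.
In fact n = 25 itself already satisfies 25 mod 44 = 25.
Verify: 25 = 0·32 + 25 and 25 = 0·44 + 25. ✓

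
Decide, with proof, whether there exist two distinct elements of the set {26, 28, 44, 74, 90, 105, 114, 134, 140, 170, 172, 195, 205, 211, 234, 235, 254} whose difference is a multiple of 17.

There is no such pair.

Residues mod 17: 26↦9, 28↦11, 44↦10, 74↦6, 90↦5, 105↦3, 114↦12, 134↦15, 140↦4, 170↦0, 172↦2, 195↦8, 205↦1, 211↦7, 234↦13, 235↦14, 254↦16.
All 17 residues are distinct, so no two elements differ by a multiple of 17.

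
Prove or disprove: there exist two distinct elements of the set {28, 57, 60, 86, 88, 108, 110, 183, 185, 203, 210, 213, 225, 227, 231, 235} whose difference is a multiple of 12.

Both 28 and 88 leave remainder 4 on division by 12; their difference 60 = 5·12 is a multiple of 12.

Yes: 28 and 88.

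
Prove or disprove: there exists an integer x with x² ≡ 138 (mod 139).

Apply Euler's criterion with the prime 139: 138 is a quadratic residue iff 138^69 ≡ 1 (mod 139), and a non-residue iff it is ≡ −1.
Squaring successively (mod 139): 138^2 = 19044 ≡ 1; 138^4 ≡ 1² = 1 ≡ 1; 138^8 ≡ 1² = 1 ≡ 1; 138^16 ≡ 1² = 1 ≡ 1; 138^32 ≡ 1² = 1 ≡ 1; 138^64 ≡ 1² = 1 ≡ 1.
Since 69 = 64 + 4 + 1, 138^69 ≡ 1 · 1 · 138; multiplying out mod 139: 1·1 = 1 ≡ 1, then 1·138 = 138 ≡ 138. Thus 138^69 ≡ 138 ≡ −1 (mod 139).
By Euler's criterion 138 is a quadratic non-residue mod 139: no x satisfies x² ≡ 138 (mod 139).

No such integer exists.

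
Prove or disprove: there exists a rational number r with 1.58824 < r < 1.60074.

r = 8/5

Look for a denominator N such that an integer falls strictly between N·1.58824 and N·1.60074. N = 5 works: 5·1.58824 = 7.94120 < 8 < 8.00370 = 5·1.60074.
Dividing back, 1.58824 < 8/5 < 1.60074, and 8/5 is rational.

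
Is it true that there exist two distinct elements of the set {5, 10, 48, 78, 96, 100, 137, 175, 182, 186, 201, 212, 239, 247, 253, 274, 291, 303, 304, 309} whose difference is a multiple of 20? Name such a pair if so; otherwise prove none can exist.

Residues mod 20: 5↦5, 10↦10, 48↦8, 78↦18, 96↦16, 100↦0, 137↦17, 175↦15, 182↦2, 186↦6, 201↦1, 212↦12, 239↦19, 247↦7, 253↦13, 274↦14, 291↦11, 303↦3, 304↦4, 309↦9.
All 20 residues are distinct, so no two elements differ by a multiple of 20.

No, no such pair exists.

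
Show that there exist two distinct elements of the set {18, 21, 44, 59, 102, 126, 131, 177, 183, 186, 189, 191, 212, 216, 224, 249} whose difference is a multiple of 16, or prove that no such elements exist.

No such pair exists.

Reduce each element modulo 16: 18↦2, 21↦5, 44↦12, 59↦11, 102↦6, 126↦14, 131↦3, 177↦1, 183↦7, 186↦10, 189↦13, 191↦15, 212↦4, 216↦8, 224↦0, 249↦9.
No residue repeats among the 16 elements, so no pair has difference ≡ 0 (mod 16).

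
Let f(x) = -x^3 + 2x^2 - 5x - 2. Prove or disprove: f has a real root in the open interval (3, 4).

No.

Evaluate at the endpoints: f(3) = -26, f(4) = -54 — same sign (negative).
The derivative f'(x) = -3x^2 + 4x - 5 is a quadratic with discriminant 4² − 4·(-3)·(-5) = -44 < 0; it never vanishes, so it is always negative (sign of the leading coefficient).
So f is strictly decreasing; between 3 and 4 its values lie between f(3) = -26 and f(4) = -54, all negative. Therefore f has no root in (3, 4).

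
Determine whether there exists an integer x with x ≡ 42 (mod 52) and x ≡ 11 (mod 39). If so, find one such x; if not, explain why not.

No such integer exists.

Reduce both congruences modulo 13, which divides 52 and 39: they say x ≡ 42 (mod 13) and x ≡ 11 (mod 13).
These are incompatible: 42 − 11 = 31 is not divisible by 13.
Therefore no such x exists.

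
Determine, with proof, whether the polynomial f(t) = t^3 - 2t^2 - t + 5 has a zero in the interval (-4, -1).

f(-4) = -87 and f(-1) = 3, which have opposite signs.
As a polynomial, f is continuous on every closed interval.
By the Intermediate Value Theorem, f takes the value 0 somewhere in the open interval.

Such a root exists.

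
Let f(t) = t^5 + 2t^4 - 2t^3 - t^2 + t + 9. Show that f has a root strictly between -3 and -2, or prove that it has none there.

Yes, f has a root in the interval.

f(-3) = -30 and f(-2) = 19, which have opposite signs.
As a polynomial, f is continuous on every closed interval.
By the Intermediate Value Theorem, f takes the value 0 somewhere in the open interval.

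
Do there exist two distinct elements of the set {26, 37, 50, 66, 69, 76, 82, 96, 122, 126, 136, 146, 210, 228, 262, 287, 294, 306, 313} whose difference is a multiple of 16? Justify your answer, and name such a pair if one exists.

26 mod 16 = 10 and 122 mod 16 = 10, so 122 − 26 = 96 = 6·16.

26 and 122 are such a pair.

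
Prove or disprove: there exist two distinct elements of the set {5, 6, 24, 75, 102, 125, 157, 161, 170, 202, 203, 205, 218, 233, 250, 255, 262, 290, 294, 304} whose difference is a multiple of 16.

The pair (6, 102) works.

Both 6 and 102 leave remainder 6 on division by 16; their difference 96 = 6·16 is a multiple of 16.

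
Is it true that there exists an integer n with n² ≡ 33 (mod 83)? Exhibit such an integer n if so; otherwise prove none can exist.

n = 45

Take n = 45. Then 45² = 2025 = 24·83 + 33, so 45² ≡ 33 (mod 83).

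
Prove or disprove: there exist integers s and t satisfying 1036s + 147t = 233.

No such integers exist.

gcd(1036, 147) = 7, so every integer of the form 1036s + 147t is a multiple of 7.
But 233 is not a multiple of 7 (it leaves remainder 2).
Therefore 1036s + 147t = 233 has no solution in integers.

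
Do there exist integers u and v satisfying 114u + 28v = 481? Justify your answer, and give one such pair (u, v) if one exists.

Both 114 and 28 are divisible by gcd(114, 28) = 2, hence so is any combination 114u + 28v.
But 481 is not a multiple of 2 (it leaves remainder 1).
Hence no integers u, v satisfy the equation.

There are no such integers.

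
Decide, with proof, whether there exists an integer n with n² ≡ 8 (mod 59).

59 is prime, so by Euler's criterion 8 is a square mod 59 iff 8^((59−1)/2) = 8^29 ≡ 1 (mod 59).
Squaring successively (mod 59): 8^2 = 64 ≡ 5; 8^4 ≡ 5² = 25 ≡ 25; 8^8 ≡ 25² = 625 ≡ 35; 8^16 ≡ 35² = 1225 ≡ 45.
Since 29 = 16 + 8 + 4 + 1, 8^29 ≡ 45 · 35 · 25 · 8; multiplying out mod 59: 45·35 = 1575 ≡ 41, then 41·25 = 1025 ≡ 22, then 22·8 = 176 ≡ 58. Thus 8^29 ≡ 58 ≡ −1 (mod 59).
By Euler's criterion 8 is a quadratic non-residue mod 59: no n satisfies n² ≡ 8 (mod 59).

There is no such integer.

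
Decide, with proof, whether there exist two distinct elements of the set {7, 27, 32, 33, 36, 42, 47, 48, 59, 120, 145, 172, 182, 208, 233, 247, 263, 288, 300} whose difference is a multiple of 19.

Two integers differ by a multiple of 19 exactly when they have the same residue mod 19. The residues are 7↦7, 27↦8, 32↦13, 33↦14, 36↦17, 42↦4, 47↦9, 48↦10, 59↦2, 120↦6, 145↦12, 172↦1, 182↦11, 208↦18, 233↦5, 247↦0, 263↦16, 288↦3, 300↦15.
These 19 residues are pairwise different, hence no difference of two elements is divisible by 19.

No, no such pair exists.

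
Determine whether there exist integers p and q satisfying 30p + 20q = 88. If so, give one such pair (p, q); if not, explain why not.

There are no such integers.

Any value of 30p + 20q is a multiple of gcd(30, 20) = 10.
However 88 leaves remainder 8 on division by 10.
Therefore 30p + 20q = 88 has no solution in integers.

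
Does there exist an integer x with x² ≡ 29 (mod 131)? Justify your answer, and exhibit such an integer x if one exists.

No such integer exists.

Apply Euler's criterion with the prime 131: 29 is a quadratic residue iff 29^65 ≡ 1 (mod 131), and a non-residue iff it is ≡ −1.
Squaring successively (mod 131): 29^2 = 841 ≡ 55; 29^4 ≡ 55² = 3025 ≡ 12; 29^8 ≡ 12² = 144 ≡ 13; 29^16 ≡ 13² = 169 ≡ 38; 29^32 ≡ 38² = 1444 ≡ 3; 29^64 ≡ 3² = 9 ≡ 9.
Since 65 = 64 + 1, 29^65 ≡ 9 · 29; multiplying out mod 131: 9·29 = 261 ≡ 130. Thus 29^65 ≡ 130 ≡ −1 (mod 131).
The value −1 means 29 is a non-residue modulo 131, so x² ≡ 29 (mod 131) is impossible.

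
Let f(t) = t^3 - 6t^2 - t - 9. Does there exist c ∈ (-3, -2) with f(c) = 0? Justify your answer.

No such root exists.

The endpoint values f(-3) = -87 and f(-2) = -39 are both negative. Claim: f(t) < 0 for every t in (-3, -2).
Shift to the endpoint -2: with t = -2 − u (0 < u < 1), one computes f(-2 − u) = -u^3 - 12u^2 - 35u - 39.
The nonzero coefficients here are all negative, so for u > 0 every term is negative (or zero), and the constant term -39 is strictly negative.
So f is strictly negative on (-3, -2); no root exists in the interval.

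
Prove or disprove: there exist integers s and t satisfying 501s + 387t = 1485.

s = 30, t = -35

Every value of 501s + 387t is a multiple of gcd(501, 387) = 3; since 3 ∣ 1485, solutions exist.
Dividing through by 3 reduces the equation to 167s + 129t = 495.
Run the Euclidean algorithm on 167 and 129: 167 = 1·129 + 38, 129 = 3·38 + 15, 38 = 2·15 + 8, 15 = 1·8 + 7, 8 = 1·7 + 1, 7 = 7·1 + 0.
Working back up the chain: 1 = 8 − 1·7 = 8 − (15 − 1·8) = −15 + 2·8 = −15 + 2·(38 − 2·15) = 2·38 − 5·15 = 2·38 − 5·(129 − 3·38) = −5·129 + 17·38 = −5·129 + 17·(167 − 1·129) = 17·167 − 22·129. So 167·17 + 129·(-22) = 1.
Scaling by 495 gives the particular solution (s, t) = (8415, -10890).
The general solution is s = 8415 + 129k, t = -10890 − 167k; taking k = -65 gives the smaller pair s = 30, t = -35.
Check: 501·30 + 387·(-35) = 15030 − 13545 = 1485. ✓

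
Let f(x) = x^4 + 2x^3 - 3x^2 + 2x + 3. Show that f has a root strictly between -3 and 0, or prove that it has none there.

Yes, f has a root in the interval.

f(-3) = -3 and f(0) = 3, which have opposite signs.
As a polynomial, f is continuous on every closed interval.
By the Intermediate Value Theorem f must vanish at some point of (-3, 0).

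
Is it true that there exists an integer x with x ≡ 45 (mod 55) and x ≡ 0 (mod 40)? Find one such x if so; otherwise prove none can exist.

x = 320

Here gcd(55, 40) = 5, and both 45 and 0 leave remainder 0 mod 5, so the system is consistent.
Step through x = 45, 45 + 55, 45 + 2·55, …: the values 45, 100, 155, 210, 265, 320 reduce mod 40 to 5, 20, 35, 10, 25, 0. The value 320 hits 0.
Check: 320 mod 55 = 45, 320 mod 40 = 0. ✓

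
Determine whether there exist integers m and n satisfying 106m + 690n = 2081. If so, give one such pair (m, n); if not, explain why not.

There are no such integers.

gcd(106, 690) = 2, so every integer of the form 106m + 690n is a multiple of 2.
But 2081 is not a multiple of 2 (it leaves remainder 1).
Therefore 106m + 690n = 2081 has no solution in integers.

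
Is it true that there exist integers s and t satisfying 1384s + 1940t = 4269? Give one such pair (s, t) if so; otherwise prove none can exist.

No, no such integers exist.

gcd(1384, 1940) = 4, so every integer of the form 1384s + 1940t is a multiple of 4.
But 4269 is not a multiple of 4 (it leaves remainder 1).
Therefore 1384s + 1940t = 4269 has no solution in integers.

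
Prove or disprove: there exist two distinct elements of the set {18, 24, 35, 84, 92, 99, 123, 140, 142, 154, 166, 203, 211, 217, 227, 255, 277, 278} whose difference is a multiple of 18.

Two integers differ by a multiple of 18 exactly when they have the same residue mod 18. The residues are 18↦0, 24↦6, 35↦17, 84↦12, 92↦2, 99↦9, 123↦15, 140↦14, 142↦16, 154↦10, 166↦4, 203↦5, 211↦13, 217↦1, 227↦11, 255↦3, 277↦7, 278↦8.
All 18 residues are distinct, so no two elements differ by a multiple of 18.

No, no such pair exists.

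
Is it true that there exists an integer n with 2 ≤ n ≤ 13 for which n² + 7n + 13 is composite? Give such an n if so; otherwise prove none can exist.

n = 4

At n = 4: 4² + 7·4 + 13 = 57 = 3·19, which is composite.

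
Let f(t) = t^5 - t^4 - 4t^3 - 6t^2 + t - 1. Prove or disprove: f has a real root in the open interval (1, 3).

f(1) = -10 and f(3) = 2, which have opposite signs.
f is continuous everywhere (it is a polynomial), in particular on [1, 3].
By the Intermediate Value Theorem, f takes the value 0 somewhere in the open interval.

Such a root exists.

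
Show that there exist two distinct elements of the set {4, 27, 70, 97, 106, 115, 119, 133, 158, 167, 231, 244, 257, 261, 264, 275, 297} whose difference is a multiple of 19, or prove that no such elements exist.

No, no such pair exists.

Residues mod 19: 4↦4, 27↦8, 70↦13, 97↦2, 106↦11, 115↦1, 119↦5, 133↦0, 158↦6, 167↦15, 231↦3, 244↦16, 257↦10, 261↦14, 264↦17, 275↦9, 297↦12.
All 17 residues are distinct, so no two elements differ by a multiple of 19.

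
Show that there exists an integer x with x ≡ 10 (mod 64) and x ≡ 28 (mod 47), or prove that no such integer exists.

Since 64 and 47 share no common factor, CRT says the pair of congruences has a solution (unique mod 3008).
Any solution of the first congruence is x = 10 + 64t; substituting into the second, 64t ≡ 28 − 10 ≡ 18 (mod 47).
64 ≡ 17 (mod 47), so this reads 17t ≡ 18 (mod 47). To invert 17 modulo 47: 47 = 2·17 + 13, 17 = 1·13 + 4, 13 = 3·4 + 1, 4 = 4·1 + 0, and unwinding, 1 = 13 − 3·4 = 13 − 3·(17 − 1·13) = −3·17 + 4·13 = −3·17 + 4·(47 − 2·17) = 4·47 − 11·17. Thus 17⁻¹ ≡ -11 ≡ 36 (mod 47).
Therefore t ≡ 36·18 = 648 ≡ 37 (mod 47).
Taking t = 37 gives x = 10 + 64·37 = 2378.
Check: 2378 mod 64 = 10, 2378 mod 47 = 28. ✓

x = 2378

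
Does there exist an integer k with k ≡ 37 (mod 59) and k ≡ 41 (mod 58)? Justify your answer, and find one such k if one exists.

k = 273

The moduli 59 and 58 are coprime, so by the Chinese Remainder Theorem a unique solution modulo 3422 exists.
Any solution of the first congruence is k = 37 + 59t; substituting into the second, 59t ≡ 41 − 37 ≡ 4 (mod 58).
59 ≡ 1 (mod 58), so this reads 1t ≡ 4 (mod 58). So t ≡ 4 (mod 58).
With t = 4: k = 37 + 59·4 = 273.
Check: 273 mod 59 = 37, 273 mod 58 = 41. ✓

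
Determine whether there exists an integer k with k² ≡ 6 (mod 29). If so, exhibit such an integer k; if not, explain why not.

k = 21 works: 21² = 441, and 441 − 6 = 435 = 15·29.

k = 21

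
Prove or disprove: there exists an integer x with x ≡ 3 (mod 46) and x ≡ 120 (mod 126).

No such integer exists.

gcd(46, 126) = 2. If x ≡ 3 (mod 46) and x ≡ 120 (mod 126), then x ≡ 3 (mod 2) and x ≡ 120 (mod 2).
These are incompatible: 3 − 120 = -117 is not divisible by 2.
Therefore no such x exists.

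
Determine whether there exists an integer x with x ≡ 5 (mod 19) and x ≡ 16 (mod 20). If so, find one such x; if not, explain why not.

x = 176

gcd(19, 20) = 1, so the Chinese Remainder Theorem guarantees exactly one residue class mod 380 satisfying both.
Any solution of the first congruence is x = 5 + 19t; substituting into the second, 19t ≡ 16 − 5 ≡ 11 (mod 20).
Note 19·19 = 361 ≡ 1 (mod 20) (as 361 − 1 = 18·20), so 19⁻¹ ≡ 19.
Multiplying by 19: t ≡ 19·11 = 209 ≡ 9 (mod 20).
With t = 9: x = 5 + 19·9 = 176.
Verify: 176 = 9·19 + 5 and 176 = 8·20 + 16. ✓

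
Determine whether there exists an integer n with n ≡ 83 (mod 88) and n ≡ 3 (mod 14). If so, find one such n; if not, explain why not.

Here gcd(88, 14) = 2, and both 83 and 3 leave remainder 1 mod 2, so the system is consistent.
Step through n = 83, 83 + 88, 83 + 2·88, …: the values 83, 171 reduce mod 14 to 13, 3. The value 171 hits 3.
Check: 171 mod 88 = 83, 171 mod 14 = 3. ✓

n = 171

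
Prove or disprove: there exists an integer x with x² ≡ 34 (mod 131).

Take x = 54. Then 54² = 2916 = 22·131 + 34, so 54² ≡ 34 (mod 131).

x = 54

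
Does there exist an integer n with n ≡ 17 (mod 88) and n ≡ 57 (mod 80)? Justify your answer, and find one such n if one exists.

gcd(88, 80) = 8. A simultaneous solution exists iff 17 ≡ 57 (mod 8); here 17 mod 8 = 1 = 57 mod 8, so it does.
Step through n = 17, 17 + 88, 17 + 2·88, …: the values 17, 105, 193, 281, 369, 457 reduce mod 80 to 17, 25, 33, 41, 49, 57. The value 457 hits 57.
Check: 457 mod 88 = 17, 457 mod 80 = 57. ✓

n = 457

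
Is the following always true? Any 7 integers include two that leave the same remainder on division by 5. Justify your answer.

There are exactly 5 possible remainders on division by 5.
Since 7 > 5, two of the 7 integers must share a residue class by the pigeonhole principle; call them a and b.
So a and b have equal remainders mod 5, which is exactly what was to be shown.

True.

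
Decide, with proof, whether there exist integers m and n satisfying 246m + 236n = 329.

No such integers exist.

Any value of 246m + 236n is a multiple of gcd(246, 236) = 2.
But 329 is not a multiple of 2 (it leaves remainder 1).
Hence no integers m, n satisfy the equation.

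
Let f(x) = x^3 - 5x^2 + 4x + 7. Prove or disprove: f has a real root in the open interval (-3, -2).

f(-3) = -77 and f(-2) = -29, both negative, so a sign-change argument is unavailable; we show f keeps this sign on the whole interval.
Shift to the endpoint -2: with x = -2 − u (0 < u < 1), one computes f(-2 − u) = -u^3 - 11u^2 - 36u - 29.
The nonzero coefficients here are all negative, so for u > 0 every term is negative (or zero), and the constant term -29 is strictly negative.
So f is strictly negative on (-3, -2); no root exists in the interval.

No such root exists.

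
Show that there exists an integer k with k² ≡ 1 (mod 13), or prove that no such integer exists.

k = 12

k = 12 works: 12² = 144, and 144 − 1 = 143 = 11·13.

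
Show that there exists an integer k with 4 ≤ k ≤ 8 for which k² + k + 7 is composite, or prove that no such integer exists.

k = 6

At k = 6: 6² + 6 + 7 = 49 = 7·7, which is composite.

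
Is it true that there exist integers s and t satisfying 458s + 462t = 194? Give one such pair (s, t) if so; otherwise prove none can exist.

s = 67, t = -66

Since gcd(458, 462) = 2 and 194 = 2·97, Bézout's identity guarantees a solution.
Dividing through by 2 reduces the equation to 229s + 231t = 97.
Euclidean algorithm: 231 = 1·229 + 2, 229 = 114·2 + 1, 2 = 2·1 + 0.
Working back up the chain: 1 = 229 − 114·2 = 229 − 114·(231 − 1·229) = −114·231 + 115·229. So 229·115 + 231·(-114) = 1.
Scaling by 97 gives the particular solution (s, t) = (11155, -11058).
Shifting by a multiple of (231, −229) keeps it a solution: s = 11155 − 48·231 = 67, t = -11058 + 48·229 = -66.
Check: 458·67 + 462·(-66) = 30686 − 30492 = 194. ✓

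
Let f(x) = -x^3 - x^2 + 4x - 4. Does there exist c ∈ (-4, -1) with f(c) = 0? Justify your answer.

f(-4) = 28 and f(-1) = -8, which have opposite signs.
As a polynomial, f is continuous on every closed interval.
By the Intermediate Value Theorem, f takes the value 0 somewhere in the open interval.

Yes, such a c exists.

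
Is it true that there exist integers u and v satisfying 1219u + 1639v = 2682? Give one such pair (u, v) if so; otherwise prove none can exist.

u = 298, v = -220

1219 and 1639 are coprime, so 1219u + 1639v ranges over all of ℤ.
Dividing repeatedly: 1639 = 1·1219 + 420, 1219 = 2·420 + 379, 420 = 1·379 + 41, 379 = 9·41 + 10, 41 = 4·10 + 1, 10 = 10·1 + 0.
Back-substituting, 1 = 41 − 4·10 = 41 − 4·(379 − 9·41) = −4·379 + 37·41 = −4·379 + 37·(420 − 1·379) = 37·420 − 41·379 = 37·420 − 41·(1219 − 2·420) = −41·1219 + 119·420 = −41·1219 + 119·(1639 − 1·1219) = 119·1639 − 160·1219; that is, 1219·(-160) + 1639·119 = 1.
Multiplying through by 2682: u = (-160)·2682 = -429120, v = 119·2682 = 319158 is a solution.
The general solution is u = -429120 + 1639k, v = 319158 − 1219k; taking k = 262 gives the smaller pair u = 298, v = -220.
Check: 1219·298 + 1639·(-220) = 363262 − 360580 = 2682. ✓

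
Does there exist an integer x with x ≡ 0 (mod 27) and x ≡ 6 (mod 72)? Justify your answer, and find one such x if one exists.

No such integer exists.

Reduce both congruences modulo 9, which divides 27 and 72: they say x ≡ 0 (mod 9) and x ≡ 6 (mod 9).
However 0 ≡ 0 and 6 ≡ 6 (mod 9), and 0 ≠ 6.
So no integer satisfies both congruences.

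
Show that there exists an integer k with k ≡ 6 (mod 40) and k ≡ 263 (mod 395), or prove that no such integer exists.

There is no such integer.

gcd(40, 395) = 5. If k ≡ 6 (mod 40) and k ≡ 263 (mod 395), then k ≡ 6 (mod 5) and k ≡ 263 (mod 5).
These are incompatible: 6 − 263 = -257 is not divisible by 5.
So no integer satisfies both congruences.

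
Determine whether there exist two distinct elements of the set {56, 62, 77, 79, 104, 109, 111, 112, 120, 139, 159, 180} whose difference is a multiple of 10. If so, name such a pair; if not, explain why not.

62 mod 10 = 2 and 112 mod 10 = 2, so 112 − 62 = 50 = 5·10.

Yes: 62 and 112.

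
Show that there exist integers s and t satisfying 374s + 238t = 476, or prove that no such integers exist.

Every value of 374s + 238t is a multiple of gcd(374, 238) = 34; since 34 ∣ 476, solutions exist.
Dividing through by 34 reduces the equation to 11s + 7t = 14.
Euclidean algorithm: 11 = 1·7 + 4, 7 = 1·4 + 3, 4 = 1·3 + 1, 3 = 3·1 + 0.
Unwinding: 1 = 4 − 1·3 = 4 − (7 − 1·4) = −7 + 2·4 = −7 + 2·(11 − 1·7) = 2·11 − 3·7, i.e. 11·2 + 7·(-3) = 1.
Multiplying through by 14: s = 2·14 = 28, t = (-3)·14 = -42 is a solution.
Subtracting 4·7 from s and adding 4·11 to t gives the tidier solution (0, 2).
Indeed 374·0 + 238·2 = 0 + 476 = 476.

s = 0, t = 2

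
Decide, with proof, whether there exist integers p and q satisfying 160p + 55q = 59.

There are no such integers.

Both 160 and 55 are divisible by gcd(160, 55) = 5, hence so is any combination 160p + 55q.
However 59 leaves remainder 4 on division by 5.
So the equation is unsolvable over ℤ.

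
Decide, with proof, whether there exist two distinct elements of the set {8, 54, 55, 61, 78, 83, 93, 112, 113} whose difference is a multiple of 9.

No, no such pair exists.

Reduce each element modulo 9: 8↦8, 54↦0, 55↦1, 61↦7, 78↦6, 83↦2, 93↦3, 112↦4, 113↦5.
All 9 residues are distinct, so no two elements differ by a multiple of 9.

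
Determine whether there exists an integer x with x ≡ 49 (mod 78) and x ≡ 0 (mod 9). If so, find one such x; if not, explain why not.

No such integer exists.

gcd(78, 9) = 3. If x ≡ 49 (mod 78) and x ≡ 0 (mod 9), then x ≡ 49 (mod 3) and x ≡ 0 (mod 3).
These are incompatible: 49 − 0 = 49 is not divisible by 3.
Hence the system has no solution.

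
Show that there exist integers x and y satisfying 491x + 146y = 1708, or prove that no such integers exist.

x = 46, y = -143

491 and 146 are coprime, so 491x + 146y ranges over all of ℤ.
Dividing repeatedly: 491 = 3·146 + 53, 146 = 2·53 + 40, 53 = 1·40 + 13, 40 = 3·13 + 1, 13 = 13·1 + 0.
Back-substituting, 1 = 40 − 3·13 = 40 − 3·(53 − 1·40) = −3·53 + 4·40 = −3·53 + 4·(146 − 2·53) = 4·146 − 11·53 = 4·146 − 11·(491 − 3·146) = −11·491 + 37·146; that is, 491·(-11) + 146·37 = 1.
Multiplying through by 1708: x = (-11)·1708 = -18788, y = 37·1708 = 63196 is a solution.
Adding 129·146 to x and subtracting 129·491 from y gives the tidier solution (46, -143).
Check: 491·46 + 146·(-143) = 22586 − 20878 = 1708. ✓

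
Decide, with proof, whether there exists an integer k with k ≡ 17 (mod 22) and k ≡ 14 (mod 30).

No such integer exists.

gcd(22, 30) = 2. If k ≡ 17 (mod 22) and k ≡ 14 (mod 30), then k ≡ 17 (mod 2) and k ≡ 14 (mod 2).
However 17 ≡ 1 and 14 ≡ 0 (mod 2), and 1 ≠ 0.
Therefore no such k exists.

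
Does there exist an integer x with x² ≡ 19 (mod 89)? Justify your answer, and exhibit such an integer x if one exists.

Apply Euler's criterion with the prime 89: 19 is a quadratic residue iff 19^44 ≡ 1 (mod 89), and a non-residue iff it is ≡ −1.
Squaring successively (mod 89): 19^2 = 361 ≡ 5; 19^4 ≡ 5² = 25 ≡ 25; 19^8 ≡ 25² = 625 ≡ 2; 19^16 ≡ 2² = 4 ≡ 4; 19^32 ≡ 4² = 16 ≡ 16.
Since 44 = 32 + 8 + 4, 19^44 ≡ 16 · 2 · 25; multiplying out mod 89: 16·2 = 32 ≡ 32, then 32·25 = 800 ≡ 88. Thus 19^44 ≡ 88 ≡ −1 (mod 89).
The value −1 means 19 is a non-residue modulo 89, so x² ≡ 19 (mod 89) is impossible.

No, no such integer exists.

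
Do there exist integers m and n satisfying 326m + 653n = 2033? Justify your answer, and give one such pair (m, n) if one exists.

Since gcd(326, 653) = 1, every integer is an integer combination of 326 and 653.
Euclidean algorithm: 653 = 2·326 + 1, 326 = 326·1 + 0.
Back-substituting, 1 = 653 − 2·326; that is, 326·(-2) + 653·1 = 1.
Scaling by 2033 gives the particular solution (m, n) = (-4066, 2033).
Adding 7·653 to m and subtracting 7·326 from n gives the tidier solution (505, -249).
Check: 326·505 + 653·(-249) = 164630 − 162597 = 2033. ✓

m = 505, n = -249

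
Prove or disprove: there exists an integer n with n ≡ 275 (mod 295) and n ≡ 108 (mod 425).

No, no such integer exists.

Reduce both congruences modulo 5, which divides 295 and 425: they say n ≡ 275 (mod 5) and n ≡ 108 (mod 5).
However 275 ≡ 0 and 108 ≡ 3 (mod 5), and 0 ≠ 3.
So no integer satisfies both congruences.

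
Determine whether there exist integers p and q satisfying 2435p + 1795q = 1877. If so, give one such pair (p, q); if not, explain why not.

gcd(2435, 1795) = 5, so every integer of the form 2435p + 1795q is a multiple of 5.
But 1877 = 5·375 + 2, so 5 ∤ 1877.
So the equation is unsolvable over ℤ.

No such integers exist.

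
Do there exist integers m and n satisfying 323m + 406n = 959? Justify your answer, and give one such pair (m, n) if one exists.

m = 189, n = -148

323 and 406 are coprime, so 323m + 406n ranges over all of ℤ.
Run the Euclidean algorithm on 406 and 323: 406 = 1·323 + 83, 323 = 3·83 + 74, 83 = 1·74 + 9, 74 = 8·9 + 2, 9 = 4·2 + 1, 2 = 2·1 + 0.
Back-substituting, 1 = 9 − 4·2 = 9 − 4·(74 − 8·9) = −4·74 + 33·9 = −4·74 + 33·(83 − 1·74) = 33·83 − 37·74 = 33·83 − 37·(323 − 3·83) = −37·323 + 144·83 = −37·323 + 144·(406 − 1·323) = 144·406 − 181·323; that is, 323·(-181) + 406·144 = 1.
Scaling by 959 gives the particular solution (m, n) = (-173579, 138096).
Shifting by a multiple of (406, −323) keeps it a solution: m = -173579 + 428·406 = 189, n = 138096 − 428·323 = -148.
Check: 323·189 + 406·(-148) = 61047 − 60088 = 959. ✓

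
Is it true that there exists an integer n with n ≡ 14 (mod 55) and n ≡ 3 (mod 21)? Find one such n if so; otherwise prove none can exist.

n = 234

Since 55 and 21 share no common factor, CRT says the pair of congruences has a solution (unique mod 1155).
Write n = 14 + 55t and require 14 + 55t ≡ 3 (mod 21), i.e. 55t ≡ 10 (mod 21).
55 ≡ 13 (mod 21), so this reads 13t ≡ 10 (mod 21). Invert 13 mod 21 by the Euclidean algorithm: 21 = 1·13 + 8, 13 = 1·8 + 5, 8 = 1·5 + 3, 5 = 1·3 + 2, 3 = 1·2 + 1, 2 = 2·1 + 0; back-substituting, 1 = 3 − 1·2 = 3 − (5 − 1·3) = −5 + 2·3 = −5 + 2·(8 − 1·5) = 2·8 − 3·5 = 2·8 − 3·(13 − 1·8) = −3·13 + 5·8 = −3·13 + 5·(21 − 1·13) = 5·21 − 8·13. Hence 13·(-8) ≡ 1, so 13⁻¹ ≡ -8 ≡ 13 (mod 21).
Therefore t ≡ 13·10 = 130 ≡ 4 (mod 21).
With t = 4: n = 14 + 55·4 = 234.
Verify: 234 = 4·55 + 14 and 234 = 11·21 + 3. ✓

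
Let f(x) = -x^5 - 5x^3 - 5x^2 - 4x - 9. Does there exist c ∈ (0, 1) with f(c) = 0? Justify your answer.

The endpoint values f(0) = -9 and f(1) = -24 are both negative. Claim: f(x) < 0 for every x in (0, 1).
Every nonzero coefficient of f(x) = -x^5 - 5x^3 - 5x^2 - 4x - 9 is negative; for x > 0 each term then has that sign, and the constant term -9 is strictly negative.
So f is strictly negative on (0, 1); no root exists in the interval.

No.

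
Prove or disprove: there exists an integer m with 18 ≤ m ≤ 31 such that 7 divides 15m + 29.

m = 20

Scanning upward from m = 18 gives 299, 314, none divisible by 7. m = 20 works, since 15·20 + 29 = 329 = 47·7.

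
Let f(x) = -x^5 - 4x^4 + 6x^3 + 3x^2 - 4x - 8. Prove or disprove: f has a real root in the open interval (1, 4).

f(1) = -8 and f(4) = -1640, both negative, so a sign-change argument is unavailable; we show f keeps this sign on the whole interval.
Shift to the endpoint 1: with x = 1 + u (0 < u < 3), one computes f(1 + u) = -u^5 - 9u^4 - 20u^3 - 13u^2 - u - 8.
The nonzero coefficients here are all negative, so for u > 0 every term is negative (or zero), and the constant term -8 is strictly negative.
Therefore f(x) < 0 throughout (1, 4), and f has no zero there.

No such root exists.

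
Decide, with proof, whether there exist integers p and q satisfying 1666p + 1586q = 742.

p = 267, q = -280

gcd(1666, 1586) = 2, and 2 divides 742, so integer solutions exist.
Dividing through by 2 reduces the equation to 833p + 793q = 371.
Euclidean algorithm: 833 = 1·793 + 40, 793 = 19·40 + 33, 40 = 1·33 + 7, 33 = 4·7 + 5, 7 = 1·5 + 2, 5 = 2·2 + 1, 2 = 2·1 + 0.
Unwinding: 1 = 5 − 2·2 = 5 − 2·(7 − 1·5) = −2·7 + 3·5 = −2·7 + 3·(33 − 4·7) = 3·33 − 14·7 = 3·33 − 14·(40 − 1·33) = −14·40 + 17·33 = −14·40 + 17·(793 − 19·40) = 17·793 − 337·40 = 17·793 − 337·(833 − 1·793) = −337·833 + 354·793, i.e. 833·(-337) + 793·354 = 1.
Scaling by 371 gives the particular solution (p, q) = (-125027, 131334).
Shifting by a multiple of (793, −833) keeps it a solution: p = -125027 + 158·793 = 267, q = 131334 − 158·833 = -280.
Indeed 1666·267 + 1586·(-280) = 444822 − 444080 = 742.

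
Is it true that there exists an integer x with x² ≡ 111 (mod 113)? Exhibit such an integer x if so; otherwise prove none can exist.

x = 26

x = 26 works: 26² = 676, and 676 − 111 = 565 = 5·113.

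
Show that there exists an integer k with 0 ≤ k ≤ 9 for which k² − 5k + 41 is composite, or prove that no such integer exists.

At k = 3: 3² − 5·3 + 41 = 35 = 5·7, which is composite.

k = 3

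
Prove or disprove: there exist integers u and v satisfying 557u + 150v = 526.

Since gcd(557, 150) = 1, every integer is an integer combination of 557 and 150.
Run the Euclidean algorithm on 557 and 150: 557 = 3·150 + 107, 150 = 1·107 + 43, 107 = 2·43 + 21, 43 = 2·21 + 1, 21 = 21·1 + 0.
Working back up the chain: 1 = 43 − 2·21 = 43 − 2·(107 − 2·43) = −2·107 + 5·43 = −2·107 + 5·(150 − 1·107) = 5·150 − 7·107 = 5·150 − 7·(557 − 3·150) = −7·557 + 26·150. So 557·(-7) + 150·26 = 1.
Scaling by 526 gives the particular solution (u, v) = (-3682, 13676).
Shifting by a multiple of (150, −557) keeps it a solution: u = -3682 + 25·150 = 68, v = 13676 − 25·557 = -249.
Indeed 557·68 + 150·(-249) = 37876 − 37350 = 526.

u = 68, v = -249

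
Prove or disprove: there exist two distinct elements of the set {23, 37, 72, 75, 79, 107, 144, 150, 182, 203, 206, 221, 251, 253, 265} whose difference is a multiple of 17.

There is no such pair.

Residues mod 17: 23↦6, 37↦3, 72↦4, 75↦7, 79↦11, 107↦5, 144↦8, 150↦14, 182↦12, 203↦16, 206↦2, 221↦0, 251↦13, 253↦15, 265↦10.
All 15 residues are distinct, so no two elements differ by a multiple of 17.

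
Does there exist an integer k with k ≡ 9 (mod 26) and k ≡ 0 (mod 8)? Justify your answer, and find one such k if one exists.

Reduce both congruences modulo 2, which divides 26 and 8: they say k ≡ 9 (mod 2) and k ≡ 0 (mod 2).
These are incompatible: 9 − 0 = 9 is not divisible by 2.
So no integer satisfies both congruences.

No such integer exists.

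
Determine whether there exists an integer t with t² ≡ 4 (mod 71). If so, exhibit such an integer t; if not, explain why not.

t = 69 works: 69² = 4761, and 4761 − 4 = 4757 = 67·71.

t = 69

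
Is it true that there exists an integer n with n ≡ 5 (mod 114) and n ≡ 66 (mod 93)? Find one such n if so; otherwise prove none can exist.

No, no such integer exists.

Reduce both congruences modulo 3, which divides 114 and 93: they say n ≡ 5 (mod 3) and n ≡ 66 (mod 3).
These are incompatible: 5 − 66 = -61 is not divisible by 3.
So no integer satisfies both congruences.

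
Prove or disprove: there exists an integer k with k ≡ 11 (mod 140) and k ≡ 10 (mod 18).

Both moduli are multiples of 2 = gcd(140, 18), so any solution would satisfy k ≡ 11 and k ≡ 10 modulo 2 simultaneously.
These are incompatible: 11 − 10 = 1 is not divisible by 2.
Therefore no such k exists.

No such integer exists.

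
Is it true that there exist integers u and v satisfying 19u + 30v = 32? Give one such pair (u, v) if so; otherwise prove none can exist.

19 and 30 are coprime, so 19u + 30v ranges over all of ℤ.
Run the Euclidean algorithm on 30 and 19: 30 = 1·19 + 11, 19 = 1·11 + 8, 11 = 1·8 + 3, 8 = 2·3 + 2, 3 = 1·2 + 1, 2 = 2·1 + 0.
Working back up the chain: 1 = 3 − 1·2 = 3 − (8 − 2·3) = −8 + 3·3 = −8 + 3·(11 − 1·8) = 3·11 − 4·8 = 3·11 − 4·(19 − 1·11) = −4·19 + 7·11 = −4·19 + 7·(30 − 1·19) = 7·30 − 11·19. So 19·(-11) + 30·7 = 1.
Times 32: 19·(-352) + 30·224 = 32, so (-352, 224) solves it.
Adding 12·30 to u and subtracting 12·19 from v gives the tidier solution (8, -4).
Check: 19·8 + 30·(-4) = 152 − 120 = 32. ✓

u = 8, v = -4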